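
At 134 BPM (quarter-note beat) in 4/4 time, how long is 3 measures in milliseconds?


Quarter-note beat duration = 60000 / 134 ms
Beats per measure (4/4) = 4
One measure = 4 × 60000 / 134 = 240000 / 134 ms
3 measures = 3 × 240000 / 134 = 720000 / 134
= 5373.1 ms


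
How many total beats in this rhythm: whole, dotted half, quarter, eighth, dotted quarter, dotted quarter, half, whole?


Beat values:
  whole = 4 beats
  dotted half = 3 beats
  quarter = 1 beat
  eighth = 0.5 beats
  dotted quarter = 1.5 beats
  dotted quarter = 1.5 beats
  half = 2 beats
  whole = 4 beats
Sum = 4 + 3 + 1 + 0.5 + 1.5 + 1.5 + 2 + 4
= 17.5 beats


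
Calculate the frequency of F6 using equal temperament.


Reasoning:
f = 440 × 2^(n/12) where n = semitones from A4
F6: 20 semitones from A4
f = 440 × 2^(20/12)
f = 1396.91 Hz


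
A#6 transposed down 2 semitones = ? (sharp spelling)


A#6: chromatic position 10 in octave 6 → absolute = 6×12 + 10 = 82
Transpose down 2: 82 - 2 = 80
80 = 6×12 + 8 → G# in octave 6
Result = G#6


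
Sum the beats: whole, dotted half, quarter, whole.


Step by step:
Beat values:
  whole = 4 beats
  dotted half = 3 beats
  quarter = 1 beat
  whole = 4 beats
Sum = 4 + 3 + 1 + 4
= 12 beats


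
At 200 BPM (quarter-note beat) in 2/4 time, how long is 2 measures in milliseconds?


Let's work it out.
Quarter-note beat duration = 60000 / 200 ms
Beats per measure (2/4) = 2
One measure = 2 × 60000 / 200 = 120000 / 200 ms
2 measures = 2 × 120000 / 200 = 240000 / 200
= 1200.0 ms


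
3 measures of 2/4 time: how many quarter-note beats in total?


Time signature 2/4: the bottom number 4 means the quarter note gets one count
The top number 2 means 2 quarter-note beats per measure
Total = 2 × 3 measures
= 6 quarter-note beats


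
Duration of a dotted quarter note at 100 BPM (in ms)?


Working:
One quarter-note beat = 60000 / BPM = 60000 / 100 ms
Dotted quarter note = 3/2 × quarter note
Duration = 3/2 × 60000 / 100 = 90000 / 100
= 900.0 ms


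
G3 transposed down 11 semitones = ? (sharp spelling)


Solution.
G3: chromatic position 7 in octave 3 → absolute = 3×12 + 7 = 43
Transpose down 11: 43 - 11 = 32
32 = 2×12 + 8 → G# in octave 2
Result = G#2


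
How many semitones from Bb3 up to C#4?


Absolute semitone position = octave×12 + chromatic position
Bb3: 3×12 + 10 = 46
C#4: 4×12 + 1 = 49
Difference = 49 - 46 = 3
= 3 semitones


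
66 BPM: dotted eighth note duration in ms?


Solution.
One quarter-note beat = 60000 / BPM = 60000 / 66 ms
Dotted eighth note = 3/4 × quarter note
Duration = 3/4 × 60000 / 66 = 45000 / 66
= 681.8 ms


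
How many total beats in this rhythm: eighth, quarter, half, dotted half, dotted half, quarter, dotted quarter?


Let's work it out.
Beat values:
  eighth = 0.5 beats
  quarter = 1 beat
  half = 2 beats
  dotted half = 3 beats
  dotted half = 3 beats
  quarter = 1 beat
  dotted quarter = 1.5 beats
Sum = 0.5 + 1 + 2 + 3 + 3 + 1 + 1.5
= 12 beats


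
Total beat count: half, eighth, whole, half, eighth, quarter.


Beat values:
  half = 2 beats
  eighth = 0.5 beats
  whole = 4 beats
  half = 2 beats
  eighth = 0.5 beats
  quarter = 1 beat
Sum = 2 + 0.5 + 4 + 2 + 0.5 + 1
= 10 beats


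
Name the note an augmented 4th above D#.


Solution.
A 4th spans 4 letter names, so from D we land on G
An augmented 4th = 6 semitones above D#
Spell G at that pitch: G##
= G##


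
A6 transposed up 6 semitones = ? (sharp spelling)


A6: chromatic position 9 in octave 6 → absolute = 6×12 + 9 = 81
Transpose up 6: 81 + 6 = 87
87 = 7×12 + 3 → D# in octave 7
Result = D#7


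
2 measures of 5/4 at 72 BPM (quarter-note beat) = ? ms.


Reasoning:
Quarter-note beat duration = 60000 / 72 ms
Beats per measure (5/4) = 5
One measure = 5 × 60000 / 72 = 300000 / 72 ms
2 measures = 2 × 300000 / 72 = 600000 / 72
= 8333.3 ms


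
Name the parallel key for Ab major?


Solution.
Parallel keys share the same tonic but differ in mode
Ab major → parallel is Ab minor
= Ab minor


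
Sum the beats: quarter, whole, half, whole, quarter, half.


Let's work it out.
Beat values:
  quarter = 1 beat
  whole = 4 beats
  half = 2 beats
  whole = 4 beats
  quarter = 1 beat
  half = 2 beats
Sum = 1 + 4 + 2 + 4 + 1 + 2
= 14 beats


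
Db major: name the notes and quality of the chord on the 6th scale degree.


Db major scale: Db Eb F Gb Ab Bb C
Diatonic triad on degree 6 stacks scale notes 6, 1, 3: Bb Db F
Bb→Db = 3 semitones; Bb→F = 7 semitones → minor triad
= Bb Db F (minor)


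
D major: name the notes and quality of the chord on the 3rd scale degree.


D major scale: D E F# G A B C#
Diatonic triad on degree 3 stacks scale notes 3, 5, 7: F# A C#
F#→A = 3 semitones; F#→C# = 7 semitones → minor triad
= F# A C# (minor)


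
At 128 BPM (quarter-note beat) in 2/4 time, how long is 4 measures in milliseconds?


Step by step:
Quarter-note beat duration = 60000 / 128 ms
Beats per measure (2/4) = 2
One measure = 2 × 60000 / 128 = 120000 / 128 ms
4 measures = 4 × 120000 / 128 = 480000 / 128
= 3750.0 ms


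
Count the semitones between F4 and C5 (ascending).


Working:
Absolute semitone position = octave×12 + chromatic position
F4: 4×12 + 5 = 53
C5: 5×12 + 0 = 60
Difference = 60 - 53 = 7
= 7 semitones


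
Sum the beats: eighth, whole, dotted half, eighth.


Reasoning:
Beat values:
  eighth = 0.5 beats
  whole = 4 beats
  dotted half = 3 beats
  eighth = 0.5 beats
Sum = 0.5 + 4 + 3 + 0.5
= 8 beats


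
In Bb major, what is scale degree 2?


Major scale pattern: W-W-H-W-W-W-H (2-2-1-2-2-2-1 semitones)
Starting from Bb:
  Bb + 2 semitones → C
  C + 2 semitones → D
  D + 1 semitone → Eb
  Eb + 2 semitones → F
  F + 2 semitones → G
  G + 2 semitones → A
  A + 1 semitone → Bb
Scale: Bb C D Eb F G A
Degree 2 = C


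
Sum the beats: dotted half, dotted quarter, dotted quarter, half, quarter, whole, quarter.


Working:
Beat values:
  dotted half = 3 beats
  dotted quarter = 1.5 beats
  dotted quarter = 1.5 beats
  half = 2 beats
  quarter = 1 beat
  whole = 4 beats
  quarter = 1 beat
Sum = 3 + 1.5 + 1.5 + 2 + 1 + 4 + 1
= 14 beats


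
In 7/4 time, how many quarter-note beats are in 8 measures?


Time signature 7/4: the bottom number 4 means the quarter note gets one count
The top number 7 means 7 quarter-note beats per measure
Total = 7 × 8 measures
= 56 quarter-note beats


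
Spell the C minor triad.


Solution.
Minor triad = root + minor 3rd (3 semitones) + perfect 5th (7 semitones)
A triad on C stacks thirds, so the chord tones use letter names C-E-G
Root: C
Minor 3rd above C: Eb
Perfect 5th above C: G
Chord = C Eb G


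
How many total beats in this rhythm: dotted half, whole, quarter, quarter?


Beat values:
  dotted half = 3 beats
  whole = 4 beats
  quarter = 1 beat
  quarter = 1 beat
Sum = 3 + 4 + 1 + 1
= 9 beats


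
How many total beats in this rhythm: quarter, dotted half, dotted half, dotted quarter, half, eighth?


Beat values:
  quarter = 1 beat
  dotted half = 3 beats
  dotted half = 3 beats
  dotted quarter = 1.5 beats
  half = 2 beats
  eighth = 0.5 beats
Sum = 1 + 3 + 3 + 1.5 + 2 + 0.5
= 11 beats


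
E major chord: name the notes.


Major triad = root + major 3rd (4 semitones) + perfect 5th (7 semitones)
A triad on E stacks thirds, so the chord tones use letter names E-G-B
Root: E
Major 3rd above E: G#
Perfect 5th above E: B
Chord = E G# B


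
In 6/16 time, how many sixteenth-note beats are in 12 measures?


Reasoning:
Time signature 6/16: the bottom number 16 means the sixteenth note gets one count
The top number 6 means 6 sixteenth-note beats per measure
Total = 6 × 12 measures
= 72 sixteenth-note beats


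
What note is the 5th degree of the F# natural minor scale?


Reasoning:
Natural minor scale pattern: W-H-W-W-H-W-W (2-1-2-2-1-2-2 semitones)
Starting from F#:
  F# + 2 semitones → G#
  G# + 1 semitone → A
  A + 2 semitones → B
  B + 2 semitones → C#
  C# + 1 semitone → D
  D + 2 semitones → E
  E + 2 semitones → F#
Scale: F# G# A B C# D E
Degree 5 = C#


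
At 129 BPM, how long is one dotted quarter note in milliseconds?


One quarter-note beat = 60000 / BPM = 60000 / 129 ms
Dotted quarter note = 3/2 × quarter note
Duration = 3/2 × 60000 / 129 = 90000 / 129
= 697.7 ms


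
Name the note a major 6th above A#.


Reasoning:
A 6th spans 6 letter names, so from A we land on F
A major 6th = 9 semitones above A#
Spell F at that pitch: F##
= F##


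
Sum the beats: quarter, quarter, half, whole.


Step by step:
Beat values:
  quarter = 1 beat
  quarter = 1 beat
  half = 2 beats
  whole = 4 beats
Sum = 1 + 1 + 2 + 4
= 8 beats


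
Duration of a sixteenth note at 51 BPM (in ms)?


Let's work it out.
One quarter-note beat = 60000 / BPM = 60000 / 51 ms
Sixteenth note = 1/4 × quarter note
Duration = 1/4 × 60000 / 51 = 15000 / 51
= 294.1 ms


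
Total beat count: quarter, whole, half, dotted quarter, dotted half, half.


Solution.
Beat values:
  quarter = 1 beat
  whole = 4 beats
  half = 2 beats
  dotted quarter = 1.5 beats
  dotted half = 3 beats
  half = 2 beats
Sum = 1 + 4 + 2 + 1.5 + 3 + 2
= 13.5 beats


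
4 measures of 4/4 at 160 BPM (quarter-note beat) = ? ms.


Working:
Quarter-note beat duration = 60000 / 160 ms
Beats per measure (4/4) = 4
One measure = 4 × 60000 / 160 = 240000 / 160 ms
4 measures = 4 × 240000 / 160 = 960000 / 160
= 6000.0 ms


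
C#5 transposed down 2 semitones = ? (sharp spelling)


C#5: chromatic position 1 in octave 5 → absolute = 5×12 + 1 = 61
Transpose down 2: 61 - 2 = 59
59 = 4×12 + 11 → B in octave 4
Result = B4


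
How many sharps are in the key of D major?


Sharp major keys follow the circle of fifths: C(0), G(1), D(2), A(3), E(4), B(5), F#(6), C#(7)
D major has 2 sharps
Order of sharps: F# C# G# D# A# E# B# → first 2: F#, C#
= 2 sharps


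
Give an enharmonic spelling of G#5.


Enharmonic notes sound the same pitch but are spelled with different letter names
G# and Ab name the same pitch class
= Ab5


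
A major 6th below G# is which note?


A 6th spans 6 letter names, so from G we land on B
A major 6th = 9 semitones below G#
Spell B at that pitch: B
= B


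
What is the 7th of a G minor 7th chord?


Step by step:
Minor 7th chord = root + minor 3rd + perfect 5th + minor 7th
Seventh chords stack in thirds, so the letter names are G-B-D-F
Root: G
Minor 3rd above G: Bb
Perfect 5th above G: D
Minor 7th above G: F
The 7th = F


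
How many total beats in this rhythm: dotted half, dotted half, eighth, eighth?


Step by step:
Beat values:
  dotted half = 3 beats
  dotted half = 3 beats
  eighth = 0.5 beats
  eighth = 0.5 beats
Sum = 3 + 3 + 0.5 + 0.5
= 7 beats


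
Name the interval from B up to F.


Letter names: B → F spans 5 letter names → a 5th
Semitones: B → F = 6 half-steps
A 5th of 6 semitones is a diminished 5th
= diminished 5th


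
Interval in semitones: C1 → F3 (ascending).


Step by step:
Absolute semitone position = octave×12 + chromatic position
C1: 1×12 + 0 = 12
F3: 3×12 + 5 = 41
Difference = 41 - 12 = 29
= 29 semitones


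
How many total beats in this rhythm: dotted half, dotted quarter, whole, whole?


Step by step:
Beat values:
  dotted half = 3 beats
  dotted quarter = 1.5 beats
  whole = 4 beats
  whole = 4 beats
Sum = 3 + 1.5 + 4 + 4
= 12.5 beats


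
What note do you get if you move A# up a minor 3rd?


Working:
minor 3rd: 3 letter names, 3 semitones
Letter: A + 2 → C
Pitch: A# + 3 semitones, spelled as a C → C#
= C#


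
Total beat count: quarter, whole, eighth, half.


Working:
Beat values:
  quarter = 1 beat
  whole = 4 beats
  eighth = 0.5 beats
  half = 2 beats
Sum = 1 + 4 + 0.5 + 2
= 7.5 beats


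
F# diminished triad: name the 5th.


Reasoning:
Diminished triad = root + minor 3rd (3 semitones) + diminished 5th (6 semitones)
A triad on F# stacks thirds, so the chord tones use letter names F-A-C
Root: F#
Minor 3rd above F#: A
Diminished 5th above F#: C
The 5th = C


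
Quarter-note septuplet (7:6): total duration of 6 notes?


Reasoning:
Septuplet: 7 notes occupy the space of 6 quarter notes
Space = 6 × 1 = 6 beats
Each septuplet note = 6 / 7 = 6/7 beats
6 notes = 6 × 6/7 = 36/7
= 36/7 beats


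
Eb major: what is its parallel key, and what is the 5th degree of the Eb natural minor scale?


Solution.
Parallel keys share the same tonic but differ in mode
Eb major → parallel is Eb minor
Eb natural minor scale: Eb F Gb Ab Bb Cb Db
= Eb minor; 5th degree = Bb


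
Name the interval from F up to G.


Step by step:
Letter names: F → G spans 2 letter names → a 2nd
Semitones: F → G = 2 half-steps
A 2nd of 2 semitones is a major 2nd
= major 2nd


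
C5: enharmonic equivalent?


Reasoning:
Enharmonic notes sound the same pitch but are spelled with different letter names
C and B# name the same pitch class
Octave numbers change at C, so C5 = B#4
= B#4


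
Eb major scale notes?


Step by step:
Major scale pattern: W-W-H-W-W-W-H (2-2-1-2-2-2-1 semitones)
Starting from Eb:
  Eb + 2 semitones → F
  F + 2 semitones → G
  G + 1 semitone → Ab
  Ab + 2 semitones → Bb
  Bb + 2 semitones → C
  C + 2 semitones → D
  D + 1 semitone → Eb
Scale = Eb F G Ab Bb C D


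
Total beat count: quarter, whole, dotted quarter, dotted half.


Beat values:
  quarter = 1 beat
  whole = 4 beats
  dotted quarter = 1.5 beats
  dotted half = 3 beats
Sum = 1 + 4 + 1.5 + 3
= 9.5 beats


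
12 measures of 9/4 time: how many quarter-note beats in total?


Let's work it out.
Time signature 9/4: the bottom number 4 means the quarter note gets one count
The top number 9 means 9 quarter-note beats per measure
Total = 9 × 12 measures
= 108 quarter-note beats


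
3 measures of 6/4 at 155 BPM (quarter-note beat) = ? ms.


Quarter-note beat duration = 60000 / 155 ms
Beats per measure (6/4) = 6
One measure = 6 × 60000 / 155 = 360000 / 155 ms
3 measures = 3 × 360000 / 155 = 1080000 / 155
= 6967.7 ms


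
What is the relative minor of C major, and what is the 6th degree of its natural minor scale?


The relative minor shares the major's key signature and starts on its 6th degree
6th degree = a major 6th above the tonic; a major 6th above C is A
→ relative minor of C major is A minor
A natural minor scale: A B C D E F G
= A minor; 6th degree = F


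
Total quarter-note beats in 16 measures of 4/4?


Reasoning:
Time signature 4/4: the bottom number 4 means the quarter note gets one count
The top number 4 means 4 quarter-note beats per measure
Total = 4 × 16 measures
= 64 quarter-note beats


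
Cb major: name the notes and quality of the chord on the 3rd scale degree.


Working:
Cb major scale: Cb Db Eb Fb Gb Ab Bb
Diatonic triad on degree 3 stacks scale notes 3, 5, 7: Eb Gb Bb
Eb→Gb = 3 semitones; Eb→Bb = 7 semitones → minor triad
= Eb Gb Bb (minor)


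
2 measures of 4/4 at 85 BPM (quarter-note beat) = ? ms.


Quarter-note beat duration = 60000 / 85 ms
Beats per measure (4/4) = 4
One measure = 4 × 60000 / 85 = 240000 / 85 ms
2 measures = 2 × 240000 / 85 = 480000 / 85
= 5647.1 ms


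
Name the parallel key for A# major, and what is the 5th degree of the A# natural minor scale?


Step by step:
Parallel keys share the same tonic but differ in mode
A# major → parallel is A# minor
A# natural minor scale: A# B# C# D# E# F# G#
= A# minor; 5th degree = E#


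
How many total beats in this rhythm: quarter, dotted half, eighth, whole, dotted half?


Reasoning:
Beat values:
  quarter = 1 beat
  dotted half = 3 beats
  eighth = 0.5 beats
  whole = 4 beats
  dotted half = 3 beats
Sum = 1 + 3 + 0.5 + 4 + 3
= 11.5 beats


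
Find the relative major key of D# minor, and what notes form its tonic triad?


The relative major shares the key signature and is a minor 3rd above the minor tonic
A minor 3rd above D# is F#
→ relative major of D# minor is F# major
Tonic triad of F# major = root + major 3rd + perfect 5th = F# A# C#
= F# major; triad = F# A# C#


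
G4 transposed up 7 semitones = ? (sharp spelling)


Working:
G4: chromatic position 7 in octave 4 → absolute = 4×12 + 7 = 55
Transpose up 7: 55 + 7 = 62
62 = 5×12 + 2 → D in octave 5
Result = D5


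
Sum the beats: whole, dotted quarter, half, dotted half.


Working:
Beat values:
  whole = 4 beats
  dotted quarter = 1.5 beats
  half = 2 beats
  dotted half = 3 beats
Sum = 4 + 1.5 + 2 + 3
= 10.5 beats


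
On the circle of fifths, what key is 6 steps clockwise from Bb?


Reasoning:
Each clockwise step on the circle of fifths moves up a perfect 5th
From Bb: Bb → F → C → G → D → A → E
= E


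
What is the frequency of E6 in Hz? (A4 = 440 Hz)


Reasoning:
f = 440 × 2^(n/12) where n = semitones from A4
E6: 19 semitones from A4
f = 440 × 2^(19/12)
f = 1318.51 Hz


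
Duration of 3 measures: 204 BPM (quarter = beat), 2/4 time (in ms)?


Step by step:
Quarter-note beat duration = 60000 / 204 ms
Beats per measure (2/4) = 2
One measure = 2 × 60000 / 204 = 120000 / 204 ms
3 measures = 3 × 120000 / 204 = 360000 / 204
= 1764.7 ms


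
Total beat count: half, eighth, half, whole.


Solution.
Beat values:
  half = 2 beats
  eighth = 0.5 beats
  half = 2 beats
  whole = 4 beats
Sum = 2 + 0.5 + 2 + 4
= 8.5 beats


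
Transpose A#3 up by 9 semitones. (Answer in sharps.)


A#3: chromatic position 10 in octave 3 → absolute = 3×12 + 10 = 46
Transpose up 9: 46 + 9 = 55
55 = 4×12 + 7 → G in octave 4
Result = G4


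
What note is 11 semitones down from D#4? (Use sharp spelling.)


Step by step:
D#4: chromatic position 3 in octave 4 → absolute = 4×12 + 3 = 51
Transpose down 11: 51 - 11 = 40
40 = 3×12 + 4 → E in octave 3
Result = E3


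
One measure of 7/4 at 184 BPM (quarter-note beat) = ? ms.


Reasoning:
Quarter-note beat duration = 60000 / 184 ms
Beats per measure (7/4) = 7
One measure = 7 × 60000 / 184 = 420000 / 184 ms
= 2282.6 ms


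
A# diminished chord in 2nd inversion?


Working:
Root position: A# C# E
2nd inversion: move root and 3rd up an octave
Bass note: E
Notes (bottom to top) = E A# C#


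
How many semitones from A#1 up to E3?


Working:
Absolute semitone position = octave×12 + chromatic position
A#1: 1×12 + 10 = 22
E3: 3×12 + 4 = 40
Difference = 40 - 22 = 18
= 18 semitones


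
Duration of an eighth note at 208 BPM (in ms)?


Let's work it out.
One quarter-note beat = 60000 / BPM = 60000 / 208 ms
Eighth note = 1/2 × quarter note
Duration = 1/2 × 60000 / 208 = 30000 / 208
= 144.2 ms


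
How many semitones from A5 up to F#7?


Absolute semitone position = octave×12 + chromatic position
A5: 5×12 + 9 = 69
F#7: 7×12 + 6 = 90
Difference = 90 - 69 = 21
= 21 semitones


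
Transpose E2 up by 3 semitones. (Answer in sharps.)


Reasoning:
E2: chromatic position 4 in octave 2 → absolute = 2×12 + 4 = 28
Transpose up 3: 28 + 3 = 31
31 = 2×12 + 7 → G in octave 2
Result = G2


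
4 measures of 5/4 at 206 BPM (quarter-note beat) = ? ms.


Quarter-note beat duration = 60000 / 206 ms
Beats per measure (5/4) = 5
One measure = 5 × 60000 / 206 = 300000 / 206 ms
4 measures = 4 × 300000 / 206 = 1200000 / 206
= 5825.2 ms


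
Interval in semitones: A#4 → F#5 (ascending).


Working:
Absolute semitone position = octave×12 + chromatic position
A#4: 4×12 + 10 = 58
F#5: 5×12 + 6 = 66
Difference = 66 - 58 = 8
= 8 semitones


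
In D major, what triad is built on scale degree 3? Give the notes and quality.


Let's work it out.
D major scale: D E F# G A B C#
Diatonic triad on degree 3 stacks scale notes 3, 5, 7: F# A C#
F#→A = 3 semitones; F#→C# = 7 semitones → minor triad
= F# A C# (minor)


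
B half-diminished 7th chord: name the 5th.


Half-diminished 7th chord = root + minor 3rd + diminished 5th + minor 7th
Seventh chords stack in thirds, so the letter names are B-D-F-A
Root: B
Minor 3rd above B: D
Diminished 5th above B: F
Minor 7th above B: A
The 5th = F


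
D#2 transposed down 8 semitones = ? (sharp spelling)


Solution.
D#2: chromatic position 3 in octave 2 → absolute = 2×12 + 3 = 27
Transpose down 8: 27 - 8 = 19
19 = 1×12 + 7 → G in octave 1
Result = G1


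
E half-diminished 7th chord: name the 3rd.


Let's work it out.
Half-diminished 7th chord = root + minor 3rd + diminished 5th + minor 7th
Seventh chords stack in thirds, so the letter names are E-G-B-D
Root: E
Minor 3rd above E: G
Diminished 5th above E: Bb
Minor 7th above E: D
The 3rd = G


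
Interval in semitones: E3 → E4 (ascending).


Absolute semitone position = octave×12 + chromatic position
E3: 3×12 + 4 = 40
E4: 4×12 + 4 = 52
Difference = 52 - 40 = 12
= 12 semitones


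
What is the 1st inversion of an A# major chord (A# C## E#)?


Step by step:
Root position: A# C## E#
1st inversion: move root up an octave
Bass note: C##
Notes (bottom to top) = C## E# A#


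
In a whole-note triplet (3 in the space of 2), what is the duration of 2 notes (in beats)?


Triplet: 3 notes occupy the space of 2 whole notes
Space = 2 × 4 = 8 beats
Each triplet note = 8 / 3 = 8/3 beats
2 notes = 2 × 8/3 = 16/3
= 16/3 beats


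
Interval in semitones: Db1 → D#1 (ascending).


Working:
Absolute semitone position = octave×12 + chromatic position
Db1: 1×12 + 1 = 13
D#1: 1×12 + 3 = 15
Difference = 15 - 13 = 2
= 2 semitones


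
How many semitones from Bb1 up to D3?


Working:
Absolute semitone position = octave×12 + chromatic position
Bb1: 1×12 + 10 = 22
D3: 3×12 + 2 = 38
Difference = 38 - 22 = 16
= 16 semitones


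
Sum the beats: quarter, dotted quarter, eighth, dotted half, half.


Working:
Beat values:
  quarter = 1 beat
  dotted quarter = 1.5 beats
  eighth = 0.5 beats
  dotted half = 3 beats
  half = 2 beats
Sum = 1 + 1.5 + 0.5 + 3 + 2
= 8 beats


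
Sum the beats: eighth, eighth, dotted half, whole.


Let's work it out.
Beat values:
  eighth = 0.5 beats
  eighth = 0.5 beats
  dotted half = 3 beats
  whole = 4 beats
Sum = 0.5 + 0.5 + 3 + 4
= 8 beats


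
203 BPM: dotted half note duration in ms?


Let's work it out.
One quarter-note beat = 60000 / BPM = 60000 / 203 ms
Dotted half note = 3 × quarter note
Duration = 3 × 60000 / 203 = 180000 / 203
= 886.7 ms


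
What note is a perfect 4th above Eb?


A 4th spans 4 letter names, so from E we land on A
A perfect 4th = 5 semitones above Eb
Spell A at that pitch: Ab
= Ab


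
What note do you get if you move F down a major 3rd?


Solution.
major 3rd: 3 letter names, 4 semitones
Letter: F - 2 → D
Pitch: F - 4 semitones, spelled as a D → Db
= Db


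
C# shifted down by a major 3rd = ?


major 3rd: 3 letter names, 4 semitones
Letter: C - 2 → A
Pitch: C# - 4 semitones, spelled as an A → A
= A


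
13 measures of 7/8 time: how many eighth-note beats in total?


Reasoning:
Time signature 7/8: the bottom number 8 means the eighth note gets one count
The top number 7 means 7 eighth-note beats per measure
Total = 7 × 13 measures
= 91 eighth-note beats


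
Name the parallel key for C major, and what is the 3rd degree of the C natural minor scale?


Solution.
Parallel keys share the same tonic but differ in mode
C major → parallel is C minor
C natural minor scale: C D Eb F G Ab Bb
= C minor; 3rd degree = Eb


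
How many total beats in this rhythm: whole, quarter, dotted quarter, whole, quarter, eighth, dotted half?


Beat values:
  whole = 4 beats
  quarter = 1 beat
  dotted quarter = 1.5 beats
  whole = 4 beats
  quarter = 1 beat
  eighth = 0.5 beats
  dotted half = 3 beats
Sum = 4 + 1 + 1.5 + 4 + 1 + 0.5 + 3
= 15 beats


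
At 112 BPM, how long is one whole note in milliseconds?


One quarter-note beat = 60000 / BPM = 60000 / 112 ms
Whole note = 4 × quarter note
Duration = 4 × 60000 / 112 = 240000 / 112
= 2142.9 ms


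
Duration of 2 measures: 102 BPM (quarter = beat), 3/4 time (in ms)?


Working:
Quarter-note beat duration = 60000 / 102 ms
Beats per measure (3/4) = 3
One measure = 3 × 60000 / 102 = 180000 / 102 ms
2 measures = 2 × 180000 / 102 = 360000 / 102
= 3529.4 ms


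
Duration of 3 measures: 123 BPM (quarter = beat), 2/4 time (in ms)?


Reasoning:
Quarter-note beat duration = 60000 / 123 ms
Beats per measure (2/4) = 2
One measure = 2 × 60000 / 123 = 120000 / 123 ms
3 measures = 3 × 120000 / 123 = 360000 / 123
= 2926.8 ms


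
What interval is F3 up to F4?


Let's work it out.
Letter names: F → F spans 8 letter names → an octave
Semitones: F3 → F4 = 12 half-steps
An octave of 12 semitones is a perfect octave
= perfect octave


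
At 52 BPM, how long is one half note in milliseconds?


One quarter-note beat = 60000 / BPM = 60000 / 52 ms
Half note = 2 × quarter note
Duration = 2 × 60000 / 52 = 120000 / 52
= 2307.7 ms


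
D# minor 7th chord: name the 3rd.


Solution.
Minor 7th chord = root + minor 3rd + perfect 5th + minor 7th
Seventh chords stack in thirds, so the letter names are D-F-A-C
Root: D#
Minor 3rd above D#: F#
Perfect 5th above D#: A#
Minor 7th above D#: C#
The 3rd = F#


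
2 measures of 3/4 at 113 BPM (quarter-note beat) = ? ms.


Working:
Quarter-note beat duration = 60000 / 113 ms
Beats per measure (3/4) = 3
One measure = 3 × 60000 / 113 = 180000 / 113 ms
2 measures = 2 × 180000 / 113 = 360000 / 113
= 3185.8 ms


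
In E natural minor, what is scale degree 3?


Reasoning:
Natural minor scale pattern: W-H-W-W-H-W-W (2-1-2-2-1-2-2 semitones)
Starting from E:
  E + 2 semitones → F#
  F# + 1 semitone → G
  G + 2 semitones → A
  A + 2 semitones → B
  B + 1 semitone → C
  C + 2 semitones → D
  D + 2 semitones → E
Scale: E F# G A B C D
Degree 3 = G


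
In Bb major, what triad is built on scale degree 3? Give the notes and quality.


Reasoning:
Bb major scale: Bb C D Eb F G A
Diatonic triad on degree 3 stacks scale notes 3, 5, 7: D F A
D→F = 3 semitones; D→A = 7 semitones → minor triad
= D F A (minor)


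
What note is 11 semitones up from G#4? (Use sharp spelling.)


G#4: chromatic position 8 in octave 4 → absolute = 4×12 + 8 = 56
Transpose up 11: 56 + 11 = 67
67 = 5×12 + 7 → G in octave 5
Result = G5


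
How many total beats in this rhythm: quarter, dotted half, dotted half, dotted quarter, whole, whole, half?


Beat values:
  quarter = 1 beat
  dotted half = 3 beats
  dotted half = 3 beats
  dotted quarter = 1.5 beats
  whole = 4 beats
  whole = 4 beats
  half = 2 beats
Sum = 1 + 3 + 3 + 1.5 + 4 + 4 + 2
= 18.5 beats


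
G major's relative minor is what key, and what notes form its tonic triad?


Reasoning:
The relative minor shares the major's key signature and starts on its 6th degree
6th degree = a major 6th above the tonic; a major 6th above G is E
→ relative minor of G major is E minor
Tonic triad of E minor = root + minor 3rd + perfect 5th = E G B
= E minor; triad = E G B


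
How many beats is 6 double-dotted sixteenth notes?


Let's work it out.
Base sixteenth note = 1/4 beats
Dot 1 adds half the previous value: +1/8
Dot 2 adds half the previous value: +1/16
One double-dotted sixteenth = 1/4 + 1/8 + 1/16 = 7/16
6 of them = 6 × 7/16 = 21/8
= 21/8 beats


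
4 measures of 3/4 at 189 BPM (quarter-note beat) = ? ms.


Solution.
Quarter-note beat duration = 60000 / 189 ms
Beats per measure (3/4) = 3
One measure = 3 × 60000 / 189 = 180000 / 189 ms
4 measures = 4 × 180000 / 189 = 720000 / 189
= 3809.5 ms


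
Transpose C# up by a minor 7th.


minor 7th: 7 letter names, 10 semitones
Letter: C + 6 → B
Pitch: C# + 10 semitones, spelled as a B → B
= B


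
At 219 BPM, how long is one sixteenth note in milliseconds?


Let's work it out.
One quarter-note beat = 60000 / BPM = 60000 / 219 ms
Sixteenth note = 1/4 × quarter note
Duration = 1/4 × 60000 / 219 = 15000 / 219
= 68.5 ms


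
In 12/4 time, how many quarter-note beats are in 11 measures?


Reasoning:
Time signature 12/4: the bottom number 4 means the quarter note gets one count
The top number 12 means 12 quarter-note beats per measure
Total = 12 × 11 measures
= 132 quarter-note beats


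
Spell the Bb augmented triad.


Solution.
Augmented triad = root + major 3rd (4 semitones) + augmented 5th (8 semitones)
A triad on Bb stacks thirds, so the chord tones use letter names B-D-F
Root: Bb
Major 3rd above Bb: D
Augmented 5th above Bb: F#
Chord = Bb D F#


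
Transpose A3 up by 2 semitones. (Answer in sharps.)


A3: chromatic position 9 in octave 3 → absolute = 3×12 + 9 = 45
Transpose up 2: 45 + 2 = 47
47 = 3×12 + 11 → B in octave 3
Result = B3


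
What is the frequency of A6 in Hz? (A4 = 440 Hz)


Step by step:
f = 440 × 2^(n/12) where n = semitones from A4
A6: 24 semitones from A4
f = 440 × 2^(24/12)
f = 1760.00 Hz


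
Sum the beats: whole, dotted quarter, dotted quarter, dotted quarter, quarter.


Solution.
Beat values:
  whole = 4 beats
  dotted quarter = 1.5 beats
  dotted quarter = 1.5 beats
  dotted quarter = 1.5 beats
  quarter = 1 beat
Sum = 4 + 1.5 + 1.5 + 1.5 + 1
= 9.5 beats


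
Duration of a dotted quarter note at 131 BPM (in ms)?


Reasoning:
One quarter-note beat = 60000 / BPM = 60000 / 131 ms
Dotted quarter note = 3/2 × quarter note
Duration = 3/2 × 60000 / 131 = 90000 / 131
= 687.0 ms


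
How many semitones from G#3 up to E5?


Absolute semitone position = octave×12 + chromatic position
G#3: 3×12 + 8 = 44
E5: 5×12 + 4 = 64
Difference = 64 - 44 = 20
= 20 semitones


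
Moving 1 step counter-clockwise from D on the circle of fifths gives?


Reasoning:
Each counter-clockwise step moves down a perfect 5th (= up a perfect 4th)
From D: D → G
= G


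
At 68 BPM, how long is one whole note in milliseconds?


One quarter-note beat = 60000 / BPM = 60000 / 68 ms
Whole note = 4 × quarter note
Duration = 4 × 60000 / 68 = 240000 / 68
= 3529.4 ms


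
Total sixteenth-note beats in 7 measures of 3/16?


Step by step:
Time signature 3/16: the bottom number 16 means the sixteenth note gets one count
The top number 3 means 3 sixteenth-note beats per measure
Total = 3 × 7 measures
= 21 sixteenth-note beats


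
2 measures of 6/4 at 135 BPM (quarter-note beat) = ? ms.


Reasoning:
Quarter-note beat duration = 60000 / 135 ms
Beats per measure (6/4) = 6
One measure = 6 × 60000 / 135 = 360000 / 135 ms
2 measures = 2 × 360000 / 135 = 720000 / 135
= 5333.3 ms


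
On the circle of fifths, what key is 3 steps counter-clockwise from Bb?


Let's work it out.
Each counter-clockwise step moves down a perfect 5th (= up a perfect 4th)
From Bb: Bb → Eb → Ab → Db
= Db


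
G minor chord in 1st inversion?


Step by step:
Root position: G Bb D
1st inversion: move root up an octave
Bass note: Bb
Notes (bottom to top) = Bb D G


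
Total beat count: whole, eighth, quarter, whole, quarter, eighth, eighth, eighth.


Beat values:
  whole = 4 beats
  eighth = 0.5 beats
  quarter = 1 beat
  whole = 4 beats
  quarter = 1 beat
  eighth = 0.5 beats
  eighth = 0.5 beats
  eighth = 0.5 beats
Sum = 4 + 0.5 + 1 + 4 + 1 + 0.5 + 0.5 + 0.5
= 12 beats


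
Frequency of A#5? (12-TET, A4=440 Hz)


Working:
f = 440 × 2^(n/12) where n = semitones from A4
A#5: 13 semitones from A4
f = 440 × 2^(13/12)
f = 932.33 Hz


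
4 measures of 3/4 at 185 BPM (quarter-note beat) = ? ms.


Quarter-note beat duration = 60000 / 185 ms
Beats per measure (3/4) = 3
One measure = 3 × 60000 / 185 = 180000 / 185 ms
4 measures = 4 × 180000 / 185 = 720000 / 185
= 3891.9 ms


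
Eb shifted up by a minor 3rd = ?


Step by step:
minor 3rd: 3 letter names, 3 semitones
Letter: E + 2 → G
Pitch: Eb + 3 semitones, spelled as a G → Gb
= Gb


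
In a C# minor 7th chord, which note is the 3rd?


Working:
Minor 7th chord = root + minor 3rd + perfect 5th + minor 7th
Seventh chords stack in thirds, so the letter names are C-E-G-B
Root: C#
Minor 3rd above C#: E
Perfect 5th above C#: G#
Minor 7th above C#: B
The 3rd = E


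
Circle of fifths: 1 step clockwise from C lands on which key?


Step by step:
Each clockwise step on the circle of fifths moves up a perfect 5th
From C: C → G
= G


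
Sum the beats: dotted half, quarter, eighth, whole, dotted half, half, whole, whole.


Reasoning:
Beat values:
  dotted half = 3 beats
  quarter = 1 beat
  eighth = 0.5 beats
  whole = 4 beats
  dotted half = 3 beats
  half = 2 beats
  whole = 4 beats
  whole = 4 beats
Sum = 3 + 1 + 0.5 + 4 + 3 + 2 + 4 + 4
= 21.5 beats


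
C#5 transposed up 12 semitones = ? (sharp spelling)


C#5: chromatic position 1 in octave 5 → absolute = 5×12 + 1 = 61
Transpose up 12: 61 + 12 = 73
73 = 6×12 + 1 → C# in octave 6
Result = C#6


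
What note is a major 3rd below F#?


Reasoning:
A 3rd spans 3 letter names, so from F we land on D
A major 3rd = 4 semitones below F#
Spell D at that pitch: D
= D


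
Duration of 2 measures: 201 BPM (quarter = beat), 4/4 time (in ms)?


Reasoning:
Quarter-note beat duration = 60000 / 201 ms
Beats per measure (4/4) = 4
One measure = 4 × 60000 / 201 = 240000 / 201 ms
2 measures = 2 × 240000 / 201 = 480000 / 201
= 2388.1 ms


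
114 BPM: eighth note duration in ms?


Solution.
One quarter-note beat = 60000 / BPM = 60000 / 114 ms
Eighth note = 1/2 × quarter note
Duration = 1/2 × 60000 / 114 = 30000 / 114
= 263.2 ms


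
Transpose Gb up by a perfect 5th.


Solution.
perfect 5th: 5 letter names, 7 semitones
Letter: G + 4 → D
Pitch: Gb + 7 semitones, spelled as a D → Db
= Db


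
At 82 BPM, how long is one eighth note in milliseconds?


Working:
One quarter-note beat = 60000 / BPM = 60000 / 82 ms
Eighth note = 1/2 × quarter note
Duration = 1/2 × 60000 / 82 = 30000 / 82
= 365.9 ms


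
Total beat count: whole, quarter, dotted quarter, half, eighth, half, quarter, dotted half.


Reasoning:
Beat values:
  whole = 4 beats
  quarter = 1 beat
  dotted quarter = 1.5 beats
  half = 2 beats
  eighth = 0.5 beats
  half = 2 beats
  quarter = 1 beat
  dotted half = 3 beats
Sum = 4 + 1 + 1.5 + 2 + 0.5 + 2 + 1 + 3
= 15 beats


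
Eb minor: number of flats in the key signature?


Reasoning:
Flat minor keys: A(0), D(1), G(2), C(3), F(4), Bb(5), Eb(6), Ab(7)
Eb minor has 6 flats
Order of flats: Bb Eb Ab Db Gb Cb Fb → first 6: Bb, Eb, Ab, Db, Gb, Cb
= 6 flats


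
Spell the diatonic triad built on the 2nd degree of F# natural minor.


Working:
F# natural minor scale: F# G# A B C# D E
Diatonic triad on degree 2 stacks scale notes 2, 4, 6: G# B D
G#→B = 3 semitones; G#→D = 6 semitones → diminished triad
= G# B D (diminished)


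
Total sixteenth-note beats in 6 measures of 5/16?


Time signature 5/16: the bottom number 16 means the sixteenth note gets one count
The top number 5 means 5 sixteenth-note beats per measure
Total = 5 × 6 measures
= 30 sixteenth-note beats


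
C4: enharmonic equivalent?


Enharmonic notes sound the same pitch but are spelled with different letter names
C and B# name the same pitch class
Octave numbers change at C, so C4 = B#3
= B#3


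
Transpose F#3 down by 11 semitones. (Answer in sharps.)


Step by step:
F#3: chromatic position 6 in octave 3 → absolute = 3×12 + 6 = 42
Transpose down 11: 42 - 11 = 31
31 = 2×12 + 7 → G in octave 2
Result = G2


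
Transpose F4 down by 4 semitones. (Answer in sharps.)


F4: chromatic position 5 in octave 4 → absolute = 4×12 + 5 = 53
Transpose down 4: 53 - 4 = 49
49 = 4×12 + 1 → C# in octave 4
Result = C#4


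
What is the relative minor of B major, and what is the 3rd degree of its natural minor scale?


The relative minor shares the major's key signature and starts on its 6th degree
6th degree = a major 6th above the tonic; a major 6th above B is G#
→ relative minor of B major is G# minor
G# natural minor scale: G# A# B C# D# E F#
= G# minor; 3rd degree = B


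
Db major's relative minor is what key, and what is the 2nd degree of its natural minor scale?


Step by step:
The relative minor shares the major's key signature and starts on its 6th degree
6th degree = a major 6th above the tonic; a major 6th above Db is Bb
→ relative minor of Db major is Bb minor
Bb natural minor scale: Bb C Db Eb F Gb Ab
= Bb minor; 2nd degree = C


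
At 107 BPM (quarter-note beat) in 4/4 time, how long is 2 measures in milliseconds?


Working:
Quarter-note beat duration = 60000 / 107 ms
Beats per measure (4/4) = 4
One measure = 4 × 60000 / 107 = 240000 / 107 ms
2 measures = 2 × 240000 / 107 = 480000 / 107
= 4486.0 ms


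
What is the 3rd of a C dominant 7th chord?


Working:
Dominant 7th chord = root + major 3rd + perfect 5th + minor 7th
Seventh chords stack in thirds, so the letter names are C-E-G-B
Root: C
Major 3rd above C: E
Perfect 5th above C: G
Minor 7th above C: Bb
The 3rd = E


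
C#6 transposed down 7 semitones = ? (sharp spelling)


Working:
C#6: chromatic position 1 in octave 6 → absolute = 6×12 + 1 = 73
Transpose down 7: 73 - 7 = 66
66 = 5×12 + 6 → F# in octave 5
Result = F#5


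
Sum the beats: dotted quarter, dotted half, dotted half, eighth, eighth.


Let's work it out.
Beat values:
  dotted quarter = 1.5 beats
  dotted half = 3 beats
  dotted half = 3 beats
  eighth = 0.5 beats
  eighth = 0.5 beats
Sum = 1.5 + 3 + 3 + 0.5 + 0.5
= 8.5 beats


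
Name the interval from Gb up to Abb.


Solution.
Letter names: G → A spans 2 letter names → a 2nd
Semitones: Gb → Abb = 1 half-step
A 2nd of 1 semitone is a minor 2nd
= minor 2nd


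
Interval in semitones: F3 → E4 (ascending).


Working:
Absolute semitone position = octave×12 + chromatic position
F3: 3×12 + 5 = 41
E4: 4×12 + 4 = 52
Difference = 52 - 41 = 11
= 11 semitones


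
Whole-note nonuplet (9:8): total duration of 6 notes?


Let's work it out.
Nonuplet: 9 notes occupy the space of 8 whole notes
Space = 8 × 4 = 32 beats
Each nonuplet note = 32 / 9 = 32/9 beats
6 notes = 6 × 32/9 = 64/3
= 64/3 beats


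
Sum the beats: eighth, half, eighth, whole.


Reasoning:
Beat values:
  eighth = 0.5 beats
  half = 2 beats
  eighth = 0.5 beats
  whole = 4 beats
Sum = 0.5 + 2 + 0.5 + 4
= 7 beats


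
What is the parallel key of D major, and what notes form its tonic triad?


Let's work it out.
Parallel keys share the same tonic but differ in mode
D major → parallel is D minor
Tonic triad of D minor = D F A
= D minor; triad = D F A


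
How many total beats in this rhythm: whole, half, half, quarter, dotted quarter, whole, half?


Beat values:
  whole = 4 beats
  half = 2 beats
  half = 2 beats
  quarter = 1 beat
  dotted quarter = 1.5 beats
  whole = 4 beats
  half = 2 beats
Sum = 4 + 2 + 2 + 1 + 1.5 + 4 + 2
= 16.5 beats


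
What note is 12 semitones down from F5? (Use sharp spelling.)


Step by step:
F5: chromatic position 5 in octave 5 → absolute = 5×12 + 5 = 65
Transpose down 12: 65 - 12 = 53
53 = 4×12 + 5 → F in octave 4
Result = F4


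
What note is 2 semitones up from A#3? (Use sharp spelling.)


A#3: chromatic position 10 in octave 3 → absolute = 3×12 + 10 = 46
Transpose up 2: 46 + 2 = 48
48 = 4×12 + 0 → C in octave 4
Result = C4


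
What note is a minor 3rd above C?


A 3rd spans 3 letter names, so from C we land on E
A minor 3rd = 3 semitones above C
Spell E at that pitch: Eb
= Eb


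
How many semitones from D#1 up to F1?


Working:
Absolute semitone position = octave×12 + chromatic position
D#1: 1×12 + 3 = 15
F1: 1×12 + 5 = 17
Difference = 17 - 15 = 2
= 2 semitones


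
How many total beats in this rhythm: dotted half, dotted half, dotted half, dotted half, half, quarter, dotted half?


Reasoning:
Beat values:
  dotted half = 3 beats
  dotted half = 3 beats
  dotted half = 3 beats
  dotted half = 3 beats
  half = 2 beats
  quarter = 1 beat
  dotted half = 3 beats
Sum = 3 + 3 + 3 + 3 + 2 + 1 + 3
= 18 beats
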